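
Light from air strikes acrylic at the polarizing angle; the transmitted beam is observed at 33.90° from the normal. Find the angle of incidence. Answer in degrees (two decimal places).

θ_B ≈ 56.10°

At Brewster's angle the reflected and refracted rays are perpendicular, so θ_B + θ_t = 90°.
So θ_B = 90° − θ_t = 90° − 33.90° = 56.10°.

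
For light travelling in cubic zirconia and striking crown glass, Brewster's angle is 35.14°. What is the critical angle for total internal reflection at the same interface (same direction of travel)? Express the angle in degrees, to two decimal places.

n₂/n₁ = tan 35.14° = 0.7039; the critical angle satisfies sin θ_c = n₂/n₁.
θ_c = arcsin(0.7039) = 44.74°.

θ_c ≈ 44.74°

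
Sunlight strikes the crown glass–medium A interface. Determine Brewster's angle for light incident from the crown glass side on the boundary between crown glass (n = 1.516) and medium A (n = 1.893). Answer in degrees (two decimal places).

θ_B ≈ 51.31°

The reflected p-component vanishes when tan θ_B = n₂/n₁.
Here n₂/n₁ = 1.893/1.516 = 1.2487, and Brewster's law gives tan θ_B = n₂/n₁.
θ_B = arctan(1.2487) = 51.31°.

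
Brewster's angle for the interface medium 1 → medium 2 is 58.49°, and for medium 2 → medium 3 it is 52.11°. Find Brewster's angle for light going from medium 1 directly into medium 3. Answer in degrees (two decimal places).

Each Brewster angle gives a ratio: n₂/n₁ = tan 58.49° = 1.6312, n₃/n₂ = tan 52.11° = 1.2850.
So n₃/n₁ = (n₂/n₁)(n₃/n₂) = 1.6312 × 1.2850 = 2.0961.
θ_B(1→3) = arctan(2.0961) = 64.50°.

θ_B ≈ 64.50°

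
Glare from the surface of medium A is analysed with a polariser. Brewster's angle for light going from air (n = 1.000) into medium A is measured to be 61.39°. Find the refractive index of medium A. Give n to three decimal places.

n ≈ 1.833

Full polarization of the reflected beam means tan θ_B = n₂/n₁, where n₁ is the incident medium (air).
n₂ = n₁ tan θ_B = 1.000 × tan 61.39° = 1.833.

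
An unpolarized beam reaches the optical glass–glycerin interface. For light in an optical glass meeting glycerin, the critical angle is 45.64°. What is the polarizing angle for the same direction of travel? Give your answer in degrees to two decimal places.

θ_B ≈ 35.56°

sin θ_c = n₂/n₁, so n₂/n₁ = sin 45.64° = 0.7150.
Brewster: tan θ_B = n₂/n₁ = 0.7150.
θ_B = arctan(0.7150) = 35.56°.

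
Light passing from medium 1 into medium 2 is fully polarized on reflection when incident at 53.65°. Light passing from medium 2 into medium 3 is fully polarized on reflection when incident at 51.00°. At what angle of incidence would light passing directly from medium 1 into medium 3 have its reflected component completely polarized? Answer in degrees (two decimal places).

Each Brewster angle gives a ratio: n₂/n₁ = tan 53.65° = 1.3588, n₃/n₂ = tan 51.00° = 1.2349.
Multiplying, n₃/n₁ = 1.3588 × 1.2349 = 1.6780, and θ_B(1→3) = arctan 1.6780 = 59.21°.

θ_B ≈ 59.21°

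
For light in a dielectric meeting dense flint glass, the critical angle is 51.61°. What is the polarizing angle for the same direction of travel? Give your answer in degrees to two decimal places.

θ_B ≈ 38.09°

n₂/n₁ = sin θ_c = sin 51.61° = 0.7838.
tan θ_B equals the same ratio, so θ_B = arctan(0.7838) = 38.09°.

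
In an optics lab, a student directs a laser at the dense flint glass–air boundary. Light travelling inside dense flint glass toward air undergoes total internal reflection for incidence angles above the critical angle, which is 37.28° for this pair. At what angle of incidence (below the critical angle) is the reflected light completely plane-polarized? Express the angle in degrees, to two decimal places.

θ_B ≈ 31.20°

n₂/n₁ = sin θ_c = sin 37.28° = 0.6057.
tan θ_B equals the same ratio, so θ_B = arctan(0.6057) = 31.20°.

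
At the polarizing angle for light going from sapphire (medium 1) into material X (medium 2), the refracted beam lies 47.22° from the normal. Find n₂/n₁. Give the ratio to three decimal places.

At Brewster incidence θ_B = 90° − θ_t = 90° − 47.22° = 42.78°.
Then n₂/n₁ = tan θ_B = tan 42.78° = 0.925.

n₂/n₁ ≈ 0.925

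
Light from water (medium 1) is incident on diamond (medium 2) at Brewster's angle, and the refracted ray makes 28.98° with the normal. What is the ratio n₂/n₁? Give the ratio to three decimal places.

θ_B + θ_t = 90°, so θ_B = 90° − 28.98° = 61.02°.
tan θ_B = n₂/n₁, so n₂/n₁ = tan 61.02° = 1.806.

n₂/n₁ ≈ 1.806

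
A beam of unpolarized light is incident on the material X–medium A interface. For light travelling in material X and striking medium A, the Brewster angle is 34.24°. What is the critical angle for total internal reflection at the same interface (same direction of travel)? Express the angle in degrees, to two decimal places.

θ_c ≈ 42.89°

tan θ_B = n₂/n₁ = tan 34.24° = 0.6806.
Total internal reflection: sin θ_c = n₂/n₁ = 0.6806.
θ_c = arcsin(0.6806) = 42.89°.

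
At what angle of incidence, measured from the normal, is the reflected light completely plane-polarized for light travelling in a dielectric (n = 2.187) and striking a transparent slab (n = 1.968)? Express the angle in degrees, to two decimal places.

θ_B ≈ 41.98°

Brewster's condition: tan θ_B = n₂/n₁ = 1.968/2.187 = 0.8999. Taking the arctangent, θ_B = 41.98°.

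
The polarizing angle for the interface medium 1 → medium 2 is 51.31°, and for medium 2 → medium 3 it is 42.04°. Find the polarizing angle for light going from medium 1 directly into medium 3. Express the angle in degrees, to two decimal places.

θ_B ≈ 48.39°

Each Brewster angle gives a ratio: n₂/n₁ = tan 51.31° = 1.2487, n₃/n₂ = tan 42.04° = 0.9017.
n₃/n₁ = 1.1259. Then tan θ_B(1→3) = n₃/n₁, so θ_B(1→3) = arctan(1.1259) = 48.39°.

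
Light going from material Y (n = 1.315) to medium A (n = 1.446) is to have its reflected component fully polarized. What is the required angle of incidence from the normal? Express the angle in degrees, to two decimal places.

θ_B ≈ 47.72°

Brewster's condition: tan θ_B = n₂/n₁ = 1.446/1.315 = 1.0996. Taking the arctangent, θ_B = 47.72°.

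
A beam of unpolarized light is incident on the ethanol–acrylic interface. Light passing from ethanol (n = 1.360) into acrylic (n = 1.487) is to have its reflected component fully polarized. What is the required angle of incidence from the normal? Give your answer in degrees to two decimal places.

θ_B ≈ 47.55°

At Brewster's angle the reflected and refracted rays are perpendicular, which with Snell's law gives tan θ_B = n₂/n₁.
Here n₂/n₁ = 1.487/1.360 = 1.0934, and Brewster's law gives tan θ_B = n₂/n₁. Taking the arctangent, θ_B = 47.55°.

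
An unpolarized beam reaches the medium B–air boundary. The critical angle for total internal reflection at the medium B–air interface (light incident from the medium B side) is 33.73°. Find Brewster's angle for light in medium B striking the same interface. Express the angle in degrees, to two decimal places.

θ_B ≈ 29.04°

sin θ_c = n₂/n₁, so n₂/n₁ = sin 33.73° = 0.5553.
Brewster: tan θ_B = n₂/n₁ = 0.5553.
θ_B = arctan(0.5553) = 29.04°.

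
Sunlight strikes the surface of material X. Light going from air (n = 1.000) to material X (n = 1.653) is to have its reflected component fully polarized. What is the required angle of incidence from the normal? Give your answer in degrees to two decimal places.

θ_B ≈ 58.83°

Brewster's condition: tan θ_B = n₂/n₁ = 1.653/1.000 = 1.6530. Taking the arctangent, θ_B = 58.83°.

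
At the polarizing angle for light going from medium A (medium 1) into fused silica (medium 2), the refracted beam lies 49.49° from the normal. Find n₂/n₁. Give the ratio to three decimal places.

At Brewster incidence θ_B = 90° − θ_t = 90° − 49.49° = 40.51°.
Then n₂/n₁ = tan θ_B = tan 40.51° = 0.854.

n₂/n₁ ≈ 0.854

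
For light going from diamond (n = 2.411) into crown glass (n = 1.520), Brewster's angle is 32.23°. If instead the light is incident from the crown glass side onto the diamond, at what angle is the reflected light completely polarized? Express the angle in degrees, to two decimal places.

tan θ_B' = n₁/n₂ = 1/tan θ_B, so θ_B' = 90° − θ_B.
θ_B' = 90° − 32.23° = 57.77°.

θ_B' ≈ 57.77°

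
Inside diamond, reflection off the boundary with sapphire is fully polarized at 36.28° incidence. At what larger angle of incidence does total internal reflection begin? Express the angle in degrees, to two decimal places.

θ_c ≈ 47.23°

From Brewster, n₂/n₁ = tan θ_B = tan 36.28° = 0.7340.
Then sin θ_c = n₂/n₁ = 0.7340, so θ_c = arcsin 0.7340 = 47.23°.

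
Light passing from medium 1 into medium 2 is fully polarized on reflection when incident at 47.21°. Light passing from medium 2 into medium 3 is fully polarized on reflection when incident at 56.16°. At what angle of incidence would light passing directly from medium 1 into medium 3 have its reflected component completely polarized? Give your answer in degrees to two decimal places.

Each Brewster angle gives a ratio: n₂/n₁ = tan 47.21° = 1.0803, n₃/n₂ = tan 56.16° = 1.4915.
Multiplying, n₃/n₁ = 1.0803 × 1.4915 = 1.6113, and θ_B(1→3) = arctan 1.6113 = 58.18°.

θ_B ≈ 58.18°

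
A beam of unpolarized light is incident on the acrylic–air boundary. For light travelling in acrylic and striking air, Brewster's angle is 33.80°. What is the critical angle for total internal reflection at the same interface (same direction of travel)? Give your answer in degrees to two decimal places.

θ_c ≈ 42.02°

n₂/n₁ = tan 33.80° = 0.6694; the critical angle satisfies sin θ_c = n₂/n₁.
θ_c = arcsin(0.6694) = 42.02°.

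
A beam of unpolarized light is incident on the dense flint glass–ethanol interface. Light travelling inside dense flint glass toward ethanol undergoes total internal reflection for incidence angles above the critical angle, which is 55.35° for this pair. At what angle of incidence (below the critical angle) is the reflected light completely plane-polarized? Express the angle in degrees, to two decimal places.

θ_B ≈ 39.44°

At the critical angle sin θ_c = n₂/n₁, giving n₂/n₁ = sin 55.35° = 0.8226.
Then tan θ_B = n₂/n₁ = 0.8226, so θ_B = arctan 0.8226 = 39.44°.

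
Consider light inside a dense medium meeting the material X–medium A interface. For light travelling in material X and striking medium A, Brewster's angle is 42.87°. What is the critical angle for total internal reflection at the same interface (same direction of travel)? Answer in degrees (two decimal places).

θ_c ≈ 68.17°

n₂/n₁ = tan 42.87° = 0.9283; the critical angle satisfies sin θ_c = n₂/n₁.
θ_c = arcsin(0.9283) = 68.17°.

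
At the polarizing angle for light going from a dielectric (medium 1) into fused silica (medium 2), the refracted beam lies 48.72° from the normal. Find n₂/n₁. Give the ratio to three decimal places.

n₂/n₁ ≈ 0.878

At Brewster incidence θ_B = 90° − θ_t = 90° − 48.72° = 41.28°.
Then n₂/n₁ = tan θ_B = tan 41.28° = 0.878.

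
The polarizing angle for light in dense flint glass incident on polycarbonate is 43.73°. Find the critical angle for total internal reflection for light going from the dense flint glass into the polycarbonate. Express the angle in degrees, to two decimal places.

θ_c ≈ 73.06°

tan θ_B = n₂/n₁ = tan 43.73° = 0.9566.
Total internal reflection: sin θ_c = n₂/n₁ = 0.9566.
θ_c = arcsin(0.9566) = 73.06°.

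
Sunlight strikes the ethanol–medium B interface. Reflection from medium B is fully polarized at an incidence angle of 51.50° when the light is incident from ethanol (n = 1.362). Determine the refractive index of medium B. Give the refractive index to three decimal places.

Brewster's law: tan θ_B = n₂/n₁ (light incident in ethanol, refracted into medium B).
n₂ = n₁ tan θ_B = 1.362 × tan 51.50° = 1.712.

n ≈ 1.712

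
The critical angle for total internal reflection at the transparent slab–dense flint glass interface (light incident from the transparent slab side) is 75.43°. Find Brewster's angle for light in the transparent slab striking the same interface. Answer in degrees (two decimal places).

θ_B ≈ 44.06°

n₂/n₁ = sin θ_c = sin 75.43° = 0.9678.
tan θ_B equals the same ratio, so θ_B = arctan(0.9678) = 44.06°.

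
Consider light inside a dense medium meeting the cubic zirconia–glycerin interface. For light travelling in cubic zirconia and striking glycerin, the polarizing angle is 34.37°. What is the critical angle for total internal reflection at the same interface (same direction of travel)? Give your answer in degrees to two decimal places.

θ_c ≈ 43.15°

n₂/n₁ = tan 34.37° = 0.6839; the critical angle satisfies sin θ_c = n₂/n₁.
θ_c = arcsin(0.6839) = 43.15°.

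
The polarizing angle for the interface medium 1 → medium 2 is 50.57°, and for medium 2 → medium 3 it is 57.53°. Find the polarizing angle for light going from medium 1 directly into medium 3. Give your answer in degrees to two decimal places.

θ_B ≈ 62.38°

Each Brewster angle gives a ratio: n₂/n₁ = tan 50.57° = 1.2161, n₃/n₂ = tan 57.53° = 1.5715.
So n₃/n₁ = (n₂/n₁)(n₃/n₂) = 1.2161 × 1.5715 = 1.9111.
θ_B(1→3) = arctan(1.9111) = 62.38°.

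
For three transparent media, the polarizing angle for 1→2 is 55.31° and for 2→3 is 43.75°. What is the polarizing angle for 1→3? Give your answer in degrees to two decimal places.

θ_B ≈ 54.13°

n₂/n₁ = tan 55.31° = 1.4447 and n₃/n₂ = tan 43.75° = 0.9573.
Multiplying, n₃/n₁ = 1.4447 × 0.9573 = 1.3830, and θ_B(1→3) = arctan 1.3830 = 54.13°.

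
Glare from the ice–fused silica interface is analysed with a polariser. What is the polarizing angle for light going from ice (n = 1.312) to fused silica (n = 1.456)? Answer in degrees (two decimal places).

Brewster's condition: tan θ_B = n₂/n₁ = 1.456/1.312 = 1.1098.
θ_B = arctan(1.1098) = 47.98°.

θ_B ≈ 47.98°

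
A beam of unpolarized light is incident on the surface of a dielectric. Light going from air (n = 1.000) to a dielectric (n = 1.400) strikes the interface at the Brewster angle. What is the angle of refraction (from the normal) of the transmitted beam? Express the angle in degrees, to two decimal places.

θ_B = arctan(n₂/n₁) = arctan(1.400/1.000) = 54.46°.
The refracted ray is perpendicular to the reflected ray, so θ_t = 90° − θ_B = 35.54°.

θ_t ≈ 35.54°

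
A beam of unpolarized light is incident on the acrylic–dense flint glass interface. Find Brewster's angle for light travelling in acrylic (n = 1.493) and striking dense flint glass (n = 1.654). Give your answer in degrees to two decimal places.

Brewster's condition: tan θ_B = n₂/n₁ = 1.654/1.493 = 1.1078.
θ_B = arctan(1.1078) = 47.93°.

θ_B ≈ 47.93°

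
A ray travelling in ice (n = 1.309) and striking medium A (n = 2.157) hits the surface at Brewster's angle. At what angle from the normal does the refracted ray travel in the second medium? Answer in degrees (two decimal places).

θ_t ≈ 31.25°

tan θ_B = n₂/n₁ = 2.157/1.309 = 1.6478, so θ_B = 58.75°.
The refracted ray is perpendicular to the reflected ray, so θ_t = 90° − θ_B = 31.25°.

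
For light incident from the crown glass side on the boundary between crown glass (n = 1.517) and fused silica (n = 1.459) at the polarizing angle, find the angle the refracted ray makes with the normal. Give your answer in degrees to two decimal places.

First find Brewster's angle: tan θ_B = 1.459/1.517 = 0.9618, giving θ_B = 43.88°.
Since θ_B + θ_t = 90° at Brewster incidence, θ_t = 90° − 43.88° = 46.12°.

θ_t ≈ 46.12°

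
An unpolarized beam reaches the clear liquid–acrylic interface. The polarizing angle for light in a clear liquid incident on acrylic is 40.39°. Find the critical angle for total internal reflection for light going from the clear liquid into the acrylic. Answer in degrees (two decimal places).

From Brewster, n₂/n₁ = tan θ_B = tan 40.39° = 0.8508.
Then sin θ_c = n₂/n₁ = 0.8508, so θ_c = arcsin 0.8508 = 58.30°.

θ_c ≈ 58.30°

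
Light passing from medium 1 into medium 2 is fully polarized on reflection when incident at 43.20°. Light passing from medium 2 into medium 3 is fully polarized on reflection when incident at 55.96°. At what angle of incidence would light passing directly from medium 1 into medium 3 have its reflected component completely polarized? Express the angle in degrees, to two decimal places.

n₂/n₁ = tan 43.20° = 0.9391 and n₃/n₂ = tan 55.96° = 1.4803.
n₃/n₁ = 1.3901. Then tan θ_B(1→3) = n₃/n₁, so θ_B(1→3) = arctan(1.3901) = 54.27°.

θ_B ≈ 54.27°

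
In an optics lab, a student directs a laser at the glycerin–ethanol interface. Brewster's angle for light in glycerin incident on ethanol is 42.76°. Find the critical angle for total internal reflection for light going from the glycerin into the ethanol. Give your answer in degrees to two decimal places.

tan θ_B = n₂/n₁ = tan 42.76° = 0.9247.
Total internal reflection: sin θ_c = n₂/n₁ = 0.9247.
θ_c = arcsin(0.9247) = 67.63°.

θ_c ≈ 67.63°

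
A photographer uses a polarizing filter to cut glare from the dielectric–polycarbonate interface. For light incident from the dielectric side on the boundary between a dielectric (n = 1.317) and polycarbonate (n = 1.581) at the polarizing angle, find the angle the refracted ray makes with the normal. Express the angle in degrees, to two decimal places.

θ_t ≈ 39.79°

First find Brewster's angle: tan θ_B = 1.581/1.317 = 1.2005, giving θ_B = 50.21°.
The refracted ray is perpendicular to the reflected ray, so θ_t = 90° − θ_B = 39.79°.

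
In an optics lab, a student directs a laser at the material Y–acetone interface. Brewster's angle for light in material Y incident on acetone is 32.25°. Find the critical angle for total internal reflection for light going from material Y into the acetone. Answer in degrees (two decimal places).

θ_c ≈ 39.12°

From Brewster, n₂/n₁ = tan θ_B = tan 32.25° = 0.6310.
Then sin θ_c = n₂/n₁ = 0.6310, so θ_c = arcsin 0.6310 = 39.12°.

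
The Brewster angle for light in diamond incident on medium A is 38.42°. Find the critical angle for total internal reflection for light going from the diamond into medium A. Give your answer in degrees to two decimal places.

n₂/n₁ = tan 38.42° = 0.7932; the critical angle satisfies sin θ_c = n₂/n₁.
θ_c = arcsin(0.7932) = 52.48°.

θ_c ≈ 52.48°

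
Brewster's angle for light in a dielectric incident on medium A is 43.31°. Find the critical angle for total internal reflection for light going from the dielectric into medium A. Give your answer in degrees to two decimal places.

tan θ_B = n₂/n₁ = tan 43.31° = 0.9427.
Total internal reflection: sin θ_c = n₂/n₁ = 0.9427.
θ_c = arcsin(0.9427) = 70.51°.

θ_c ≈ 70.51°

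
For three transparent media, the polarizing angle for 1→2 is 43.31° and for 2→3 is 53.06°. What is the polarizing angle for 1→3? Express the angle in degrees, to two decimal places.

tan θ_B(1→2) = n₂/n₁ = tan 43.31° = 0.9427.
tan θ_B(2→3) = n₃/n₂ = tan 53.06° = 1.3299.
n₃/n₁ = 1.2537. Then tan θ_B(1→3) = n₃/n₁, so θ_B(1→3) = arctan(1.2537) = 51.42°.

θ_B ≈ 51.42°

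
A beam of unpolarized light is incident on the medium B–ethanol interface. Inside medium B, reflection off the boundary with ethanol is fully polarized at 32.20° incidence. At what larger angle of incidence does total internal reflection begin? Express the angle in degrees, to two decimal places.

From Brewster, n₂/n₁ = tan θ_B = tan 32.20° = 0.6297.
Then sin θ_c = n₂/n₁ = 0.6297, so θ_c = arcsin 0.6297 = 39.03°.

θ_c ≈ 39.03°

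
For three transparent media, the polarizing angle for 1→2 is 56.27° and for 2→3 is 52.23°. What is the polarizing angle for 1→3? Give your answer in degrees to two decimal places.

θ_B ≈ 62.65°

tan θ_B(1→2) = n₂/n₁ = tan 56.27° = 1.4977.
tan θ_B(2→3) = n₃/n₂ = tan 52.23° = 1.2906.
So n₃/n₁ = (n₂/n₁)(n₃/n₂) = 1.4977 × 1.2906 = 1.9330.
θ_B(1→3) = arctan(1.9330) = 62.65°.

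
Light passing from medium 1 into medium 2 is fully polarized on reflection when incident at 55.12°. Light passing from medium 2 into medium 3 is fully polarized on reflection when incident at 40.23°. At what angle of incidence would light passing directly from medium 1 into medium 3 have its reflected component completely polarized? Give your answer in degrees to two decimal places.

Each Brewster angle gives a ratio: n₂/n₁ = tan 55.12° = 1.4345, n₃/n₂ = tan 40.23° = 0.8460.
So n₃/n₁ = (n₂/n₁)(n₃/n₂) = 1.4345 × 0.8460 = 1.2136.
θ_B(1→3) = arctan(1.2136) = 50.51°.

θ_B ≈ 50.51°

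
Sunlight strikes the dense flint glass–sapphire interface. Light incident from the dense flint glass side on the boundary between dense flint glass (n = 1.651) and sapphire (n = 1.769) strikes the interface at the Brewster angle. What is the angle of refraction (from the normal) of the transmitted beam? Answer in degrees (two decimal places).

θ_t ≈ 43.02°

tan θ_B = n₂/n₁ = 1.769/1.651 = 1.0715, so θ_B = 46.98°.
At Brewster's angle the reflected and refracted rays are perpendicular, so θ_t = 90° − θ_B = 90° − 46.98° = 43.02°.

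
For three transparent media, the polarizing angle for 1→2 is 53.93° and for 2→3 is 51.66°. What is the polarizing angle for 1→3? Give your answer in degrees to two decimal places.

n₂/n₁ = tan 53.93° = 1.3729 and n₃/n₂ = tan 51.66° = 1.2644.
Multiplying, n₃/n₁ = 1.3729 × 1.2644 = 1.7358, and θ_B(1→3) = arctan 1.7358 = 60.05°.

θ_B ≈ 60.05°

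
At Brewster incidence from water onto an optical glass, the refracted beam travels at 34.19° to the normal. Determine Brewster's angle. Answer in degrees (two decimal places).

Since the reflected and refracted rays are at right angles at the polarizing angle, θ_B + θ_t = 90°.
So θ_B = 90° − θ_t = 90° − 34.19° = 55.81°.

θ_B ≈ 55.81°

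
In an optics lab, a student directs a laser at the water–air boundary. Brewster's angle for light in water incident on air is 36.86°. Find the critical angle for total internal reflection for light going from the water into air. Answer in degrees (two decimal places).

θ_c ≈ 48.57°

n₂/n₁ = tan 36.86° = 0.7497; the critical angle satisfies sin θ_c = n₂/n₁.
θ_c = arcsin(0.7497) = 48.57°.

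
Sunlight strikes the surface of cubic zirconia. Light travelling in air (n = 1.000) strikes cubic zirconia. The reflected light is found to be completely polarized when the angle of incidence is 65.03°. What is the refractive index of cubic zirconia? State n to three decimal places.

n ≈ 2.147

Brewster's law: tan θ_B = n₂/n₁ (light incident in air, refracted into cubic zirconia).
n₂ = n₁ tan θ_B = 1.000 × tan 65.03° = 2.147.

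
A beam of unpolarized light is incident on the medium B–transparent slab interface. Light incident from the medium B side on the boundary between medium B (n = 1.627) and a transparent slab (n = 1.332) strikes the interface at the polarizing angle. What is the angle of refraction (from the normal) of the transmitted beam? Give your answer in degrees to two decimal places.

θ_t ≈ 50.69°

tan θ_B = n₂/n₁ = 1.332/1.627 = 0.8187, so θ_B = 39.31°.
At Brewster's angle the reflected and refracted rays are perpendicular, so θ_t = 90° − θ_B = 90° − 39.31° = 50.69°.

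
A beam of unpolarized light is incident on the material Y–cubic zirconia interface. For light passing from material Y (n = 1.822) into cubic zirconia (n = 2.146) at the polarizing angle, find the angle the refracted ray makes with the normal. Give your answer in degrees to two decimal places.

θ_B = arctan(n₂/n₁) = arctan(2.146/1.822) = 49.67°.
Since θ_B + θ_t = 90° at Brewster incidence, θ_t = 90° − 49.67° = 40.33°.

θ_t ≈ 40.33°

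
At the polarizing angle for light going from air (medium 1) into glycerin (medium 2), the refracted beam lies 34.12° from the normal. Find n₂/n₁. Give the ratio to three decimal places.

At Brewster incidence θ_B = 90° − θ_t = 90° − 34.12° = 55.88°.
tan θ_B = n₂/n₁, so n₂/n₁ = tan 55.88° = 1.476.

n₂/n₁ ≈ 1.476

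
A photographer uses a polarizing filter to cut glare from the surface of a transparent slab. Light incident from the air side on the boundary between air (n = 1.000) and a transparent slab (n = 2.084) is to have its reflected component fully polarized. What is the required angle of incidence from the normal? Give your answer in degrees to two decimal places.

tan θ_B = n₂/n₁ = 2.084/1.000 = 2.0840.
So θ_B = arctan 2.0840 = 64.37°.

θ_B ≈ 64.37°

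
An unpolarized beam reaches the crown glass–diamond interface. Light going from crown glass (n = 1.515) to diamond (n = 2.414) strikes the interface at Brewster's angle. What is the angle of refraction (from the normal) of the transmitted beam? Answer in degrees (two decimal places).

θ_B = arctan(n₂/n₁) = arctan(2.414/1.515) = 57.89°.
The refracted ray is perpendicular to the reflected ray, so θ_t = 90° − θ_B = 32.11°.

θ_t ≈ 32.11°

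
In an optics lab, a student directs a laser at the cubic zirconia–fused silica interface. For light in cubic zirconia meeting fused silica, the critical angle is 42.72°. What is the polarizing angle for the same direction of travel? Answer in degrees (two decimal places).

θ_B ≈ 34.15°

sin θ_c = n₂/n₁, so n₂/n₁ = sin 42.72° = 0.6784.
Brewster: tan θ_B = n₂/n₁ = 0.6784.
θ_B = arctan(0.6784) = 34.15°.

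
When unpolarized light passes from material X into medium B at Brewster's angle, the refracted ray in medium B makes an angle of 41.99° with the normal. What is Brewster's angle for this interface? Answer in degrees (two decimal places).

Since the reflected and refracted rays are at right angles at the polarizing angle, θ_B + θ_t = 90°.
So θ_B = 90° − θ_t = 90° − 41.99° = 48.01°.

θ_B ≈ 48.01°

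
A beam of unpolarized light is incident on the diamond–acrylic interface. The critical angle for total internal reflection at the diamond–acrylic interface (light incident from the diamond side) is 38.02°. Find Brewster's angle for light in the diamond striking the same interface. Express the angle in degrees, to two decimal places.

n₂/n₁ = sin θ_c = sin 38.02° = 0.6159.
tan θ_B equals the same ratio, so θ_B = arctan(0.6159) = 31.63°.

θ_B ≈ 31.63°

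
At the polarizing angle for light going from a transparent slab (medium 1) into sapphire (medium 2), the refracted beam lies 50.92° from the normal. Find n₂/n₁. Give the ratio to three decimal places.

At Brewster incidence θ_B = 90° − θ_t = 90° − 50.92° = 39.08°.
tan θ_B = n₂/n₁, so n₂/n₁ = tan 39.08° = 0.812.

n₂/n₁ ≈ 0.812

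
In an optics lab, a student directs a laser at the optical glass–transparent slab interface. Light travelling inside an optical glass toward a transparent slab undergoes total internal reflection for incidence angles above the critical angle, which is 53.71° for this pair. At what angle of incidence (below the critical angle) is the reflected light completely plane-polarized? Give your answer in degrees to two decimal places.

At the critical angle sin θ_c = n₂/n₁, giving n₂/n₁ = sin 53.71° = 0.8060.
Then tan θ_B = n₂/n₁ = 0.8060, so θ_B = arctan 0.8060 = 38.87°.

θ_B ≈ 38.87°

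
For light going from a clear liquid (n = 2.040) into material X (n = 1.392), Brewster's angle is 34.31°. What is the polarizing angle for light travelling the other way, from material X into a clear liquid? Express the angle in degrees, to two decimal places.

The two Brewster angles are complementary: θ_B' = 90° − θ_B = 90° − 34.31° = 55.69°.

θ_B' ≈ 55.69°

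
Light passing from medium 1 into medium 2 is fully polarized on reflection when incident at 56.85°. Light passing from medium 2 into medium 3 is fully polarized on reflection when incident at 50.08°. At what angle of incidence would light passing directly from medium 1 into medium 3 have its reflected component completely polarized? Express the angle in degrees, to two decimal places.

tan θ_B(1→2) = n₂/n₁ = tan 56.85° = 1.5311.
tan θ_B(2→3) = n₃/n₂ = tan 50.08° = 1.1951.
Multiplying, n₃/n₁ = 1.5311 × 1.1951 = 1.8298, and θ_B(1→3) = arctan 1.8298 = 61.34°.

θ_B ≈ 61.34°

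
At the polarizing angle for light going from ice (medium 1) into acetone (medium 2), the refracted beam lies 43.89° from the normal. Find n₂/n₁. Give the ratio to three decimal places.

At Brewster incidence θ_B = 90° − θ_t = 90° − 43.89° = 46.11°.
Then n₂/n₁ = tan θ_B = tan 46.11° = 1.040.

n₂/n₁ ≈ 1.040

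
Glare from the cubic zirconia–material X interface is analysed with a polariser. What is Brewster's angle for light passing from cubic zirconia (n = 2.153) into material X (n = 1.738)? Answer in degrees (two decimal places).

Brewster's condition: tan θ_B = n₂/n₁ = 1.738/2.153 = 0.8072.
θ_B = arctan(0.8072) = 38.91°.

θ_B ≈ 38.91°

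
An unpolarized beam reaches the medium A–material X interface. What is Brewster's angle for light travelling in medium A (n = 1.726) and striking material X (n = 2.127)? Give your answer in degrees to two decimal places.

θ_B ≈ 50.94°

Brewster's condition: tan θ_B = n₂/n₁ = 2.127/1.726 = 1.2323. Taking the arctangent, θ_B = 50.94°.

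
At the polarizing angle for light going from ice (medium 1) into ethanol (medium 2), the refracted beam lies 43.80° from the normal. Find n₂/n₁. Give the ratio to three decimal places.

n₂/n₁ ≈ 1.043

At Brewster incidence θ_B = 90° − θ_t = 90° − 43.80° = 46.20°.
Then n₂/n₁ = tan θ_B = tan 46.20° = 1.043.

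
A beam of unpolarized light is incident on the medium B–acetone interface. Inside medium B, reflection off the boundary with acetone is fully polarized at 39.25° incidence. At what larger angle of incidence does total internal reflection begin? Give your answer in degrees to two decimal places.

tan θ_B = n₂/n₁ = tan 39.25° = 0.8170.
Total internal reflection: sin θ_c = n₂/n₁ = 0.8170.
θ_c = arcsin(0.8170) = 54.79°.

θ_c ≈ 54.79°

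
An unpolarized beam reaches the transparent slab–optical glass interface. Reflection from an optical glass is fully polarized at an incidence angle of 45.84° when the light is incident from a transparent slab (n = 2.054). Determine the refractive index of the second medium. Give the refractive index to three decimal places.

Full polarization of the reflected beam means tan θ_B = n₂/n₁, where n₁ is the incident medium (a transparent slab).
n₂ = n₁ tan θ_B = 2.054 × tan 45.84° = 2.115.

n ≈ 2.115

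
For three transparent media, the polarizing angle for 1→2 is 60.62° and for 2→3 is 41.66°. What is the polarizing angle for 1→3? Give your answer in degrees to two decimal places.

θ_B ≈ 57.67°

n₂/n₁ = tan 60.62° = 1.7762 and n₃/n₂ = tan 41.66° = 0.8897.
n₃/n₁ = 1.5803. Then tan θ_B(1→3) = n₃/n₁, so θ_B(1→3) = arctan(1.5803) = 57.67°.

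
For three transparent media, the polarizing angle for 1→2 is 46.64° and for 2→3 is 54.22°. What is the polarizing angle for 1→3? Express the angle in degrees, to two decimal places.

n₂/n₁ = tan 46.64° = 1.0590 and n₃/n₂ = tan 54.22° = 1.3876.
n₃/n₁ = 1.4694. Then tan θ_B(1→3) = n₃/n₁, so θ_B(1→3) = arctan(1.4694) = 55.76°.

θ_B ≈ 55.76°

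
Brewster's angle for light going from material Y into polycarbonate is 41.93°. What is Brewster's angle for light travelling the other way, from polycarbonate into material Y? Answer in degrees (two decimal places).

tan θ_B' = n₁/n₂ = 1/tan θ_B, so θ_B' = 90° − θ_B.
θ_B' = 90° − 41.93° = 48.07°.

θ_B' ≈ 48.07°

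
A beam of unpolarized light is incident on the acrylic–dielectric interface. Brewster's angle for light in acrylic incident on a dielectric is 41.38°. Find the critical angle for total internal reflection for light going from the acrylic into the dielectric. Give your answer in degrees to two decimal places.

θ_c ≈ 61.76°

n₂/n₁ = tan 41.38° = 0.8810; the critical angle satisfies sin θ_c = n₂/n₁.
θ_c = arcsin(0.8810) = 61.76°.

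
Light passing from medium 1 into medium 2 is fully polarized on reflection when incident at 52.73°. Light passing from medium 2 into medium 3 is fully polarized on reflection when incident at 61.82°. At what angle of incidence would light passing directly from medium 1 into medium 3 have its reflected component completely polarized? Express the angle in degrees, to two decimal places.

θ_B ≈ 67.82°

Each Brewster angle gives a ratio: n₂/n₁ = tan 52.73° = 1.3141, n₃/n₂ = tan 61.82° = 1.8666.
Multiplying, n₃/n₁ = 1.3141 × 1.8666 = 2.4529, and θ_B(1→3) = arctan 2.4529 = 67.82°.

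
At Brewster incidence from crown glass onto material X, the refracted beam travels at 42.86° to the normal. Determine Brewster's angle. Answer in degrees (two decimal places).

θ_B ≈ 47.14°

At Brewster's angle the reflected and refracted rays are perpendicular, so θ_B + θ_t = 90°.
So θ_B = 90° − θ_t = 90° − 42.86° = 47.14°.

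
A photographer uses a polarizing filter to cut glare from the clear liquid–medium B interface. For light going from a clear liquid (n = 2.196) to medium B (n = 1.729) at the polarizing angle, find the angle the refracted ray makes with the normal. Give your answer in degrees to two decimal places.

First find Brewster's angle: tan θ_B = 1.729/2.196 = 0.7873, giving θ_B = 38.21°.
At Brewster's angle the reflected and refracted rays are perpendicular, so θ_t = 90° − θ_B = 90° − 38.21° = 51.79°.

θ_t ≈ 51.79°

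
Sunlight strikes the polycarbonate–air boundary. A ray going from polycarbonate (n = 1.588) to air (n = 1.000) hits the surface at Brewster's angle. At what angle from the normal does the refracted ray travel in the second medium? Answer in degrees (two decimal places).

First find Brewster's angle: tan θ_B = 1.000/1.588 = 0.6297, giving θ_B = 32.20°.
At Brewster's angle the reflected and refracted rays are perpendicular, so θ_t = 90° − θ_B = 90° − 32.20° = 57.80°.

θ_t ≈ 57.80°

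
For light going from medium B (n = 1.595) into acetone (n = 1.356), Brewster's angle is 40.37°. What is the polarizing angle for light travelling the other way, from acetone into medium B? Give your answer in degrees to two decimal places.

θ_B' ≈ 49.63°

tan θ_B' = n₁/n₂ = 1/tan θ_B, so θ_B' = 90° − θ_B.
θ_B' = 90° − 40.37° = 49.63°.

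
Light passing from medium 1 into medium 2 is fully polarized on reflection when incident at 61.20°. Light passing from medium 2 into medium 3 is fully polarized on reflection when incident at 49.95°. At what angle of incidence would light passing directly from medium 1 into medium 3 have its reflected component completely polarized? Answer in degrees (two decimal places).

tan θ_B(1→2) = n₂/n₁ = tan 61.20° = 1.8190.
tan θ_B(2→3) = n₃/n₂ = tan 49.95° = 1.1896.
So n₃/n₁ = (n₂/n₁)(n₃/n₂) = 1.8190 × 1.1896 = 2.1640.
θ_B(1→3) = arctan(2.1640) = 65.20°.

θ_B ≈ 65.20°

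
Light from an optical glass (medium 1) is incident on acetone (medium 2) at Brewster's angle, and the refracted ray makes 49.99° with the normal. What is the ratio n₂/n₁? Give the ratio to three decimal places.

θ_B + θ_t = 90°, so θ_B = 90° − 49.99° = 40.01°.
Then n₂/n₁ = tan θ_B = tan 40.01° = 0.839.

n₂/n₁ ≈ 0.839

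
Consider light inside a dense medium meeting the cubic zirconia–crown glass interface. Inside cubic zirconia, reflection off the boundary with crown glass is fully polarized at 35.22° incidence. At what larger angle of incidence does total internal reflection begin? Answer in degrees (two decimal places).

θ_c ≈ 44.91°

tan θ_B = n₂/n₁ = tan 35.22° = 0.7059.
Total internal reflection: sin θ_c = n₂/n₁ = 0.7059.
θ_c = arcsin(0.7059) = 44.91°.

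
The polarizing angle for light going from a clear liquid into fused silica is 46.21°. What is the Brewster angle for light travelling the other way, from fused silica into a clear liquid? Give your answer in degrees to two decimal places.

θ_B' ≈ 43.79°

The two Brewster angles are complementary: θ_B' = 90° − θ_B = 90° − 46.21° = 43.79°.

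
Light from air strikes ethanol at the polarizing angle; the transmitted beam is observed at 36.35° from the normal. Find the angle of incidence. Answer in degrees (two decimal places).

θ_B ≈ 53.65°

Since the reflected and refracted rays are at right angles at the polarizing angle, θ_B + θ_t = 90°.
θ_B = 90° − 36.35° = 53.65°.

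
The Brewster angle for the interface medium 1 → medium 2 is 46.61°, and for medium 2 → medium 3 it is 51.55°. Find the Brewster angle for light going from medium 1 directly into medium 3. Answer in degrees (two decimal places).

θ_B ≈ 53.11°

Each Brewster angle gives a ratio: n₂/n₁ = tan 46.61° = 1.0578, n₃/n₂ = tan 51.55° = 1.2594.
So n₃/n₁ = (n₂/n₁)(n₃/n₂) = 1.0578 × 1.2594 = 1.3323.
θ_B(1→3) = arctan(1.3323) = 53.11°.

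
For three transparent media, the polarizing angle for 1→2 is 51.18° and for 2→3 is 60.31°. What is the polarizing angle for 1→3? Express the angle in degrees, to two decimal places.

θ_B ≈ 65.36°

n₂/n₁ = tan 51.18° = 1.2429 and n₃/n₂ = tan 60.31° = 1.7539.
n₃/n₁ = 2.1799. Then tan θ_B(1→3) = n₃/n₁, so θ_B(1→3) = arctan(2.1799) = 65.36°.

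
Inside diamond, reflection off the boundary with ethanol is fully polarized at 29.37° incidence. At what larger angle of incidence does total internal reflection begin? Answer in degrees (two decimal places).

tan θ_B = n₂/n₁ = tan 29.37° = 0.5628.
Total internal reflection: sin θ_c = n₂/n₁ = 0.5628.
θ_c = arcsin(0.5628) = 34.25°.

θ_c ≈ 34.25°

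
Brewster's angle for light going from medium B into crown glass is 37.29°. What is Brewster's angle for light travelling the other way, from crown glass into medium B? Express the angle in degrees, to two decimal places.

tan θ_B' = n₁/n₂ = 1/tan θ_B, so θ_B' = 90° − θ_B.
θ_B' = 90° − 37.29° = 52.71°.

θ_B' ≈ 52.71°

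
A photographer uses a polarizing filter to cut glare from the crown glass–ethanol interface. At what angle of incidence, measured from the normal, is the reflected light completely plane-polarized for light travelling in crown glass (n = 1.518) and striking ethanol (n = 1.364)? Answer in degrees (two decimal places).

θ_B ≈ 41.94°

At Brewster's angle the reflected and refracted rays are perpendicular, which with Snell's law gives tan θ_B = n₂/n₁.
tan θ_B = n₂/n₁ = 1.364/1.518 = 0.8986. Taking the arctangent, θ_B = 41.94°.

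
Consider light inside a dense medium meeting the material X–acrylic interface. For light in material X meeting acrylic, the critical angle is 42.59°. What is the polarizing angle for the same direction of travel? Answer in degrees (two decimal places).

sin θ_c = n₂/n₁, so n₂/n₁ = sin 42.59° = 0.6767.
Brewster: tan θ_B = n₂/n₁ = 0.6767.
θ_B = arctan(0.6767) = 34.09°.

θ_B ≈ 34.09°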